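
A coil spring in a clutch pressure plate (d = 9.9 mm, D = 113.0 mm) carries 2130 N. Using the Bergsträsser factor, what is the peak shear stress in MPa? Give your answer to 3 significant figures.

Spring index C = D/d = 113.0/9.9 = 11.4141
K_B = (4C+2)/(4C−3) = 47.657/42.657 = 1.1172
τ₀ = 8FD/(πd³) = 8·2130·113.0/(π·9.9³) = 1.92552e+06/3048.3 = 631.67 MPa
τ_max = K·τ₀ = 1.1172 × 631.67 = 705.72 MPa

706 MPa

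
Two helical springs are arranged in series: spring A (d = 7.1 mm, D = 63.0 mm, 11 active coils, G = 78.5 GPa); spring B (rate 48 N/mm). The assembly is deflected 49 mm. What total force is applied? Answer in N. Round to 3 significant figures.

k_A = Gd⁴/(8D³N_a) = (78.5×10³)(7.1⁴)/(8·63.0³·11) = 9.0656 N/mm
Series: 1/k_eq = 1/9.0656 + 1/48 = 0.13114; k_eq = 7.6254 N/mm
F = k_eq·δ = 7.6254·49 = 373.65 N

374 N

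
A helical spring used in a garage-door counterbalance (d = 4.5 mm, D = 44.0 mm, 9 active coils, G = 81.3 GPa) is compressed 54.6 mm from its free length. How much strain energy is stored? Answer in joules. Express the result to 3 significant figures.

8.10 J

k = Gd⁴/(8D³N_a) = (81.3×10³)(4.5⁴)/(8·44.0³·9) = 5.4356 N/mm
U = ½kδ² = 0.5 × 5.4356 × 54.6² = 8102.2 N·mm = 8.1022 J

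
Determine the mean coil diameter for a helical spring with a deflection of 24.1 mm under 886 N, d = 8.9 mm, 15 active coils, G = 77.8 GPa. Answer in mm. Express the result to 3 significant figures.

Required rate k = F/δ = 886/24.1 = 36.763 N/mm
D = (Gd⁴/(8N_a·k))^(1/3) = (77.8×10³·8.9⁴/(8·15·36.763))^(1/3)
  = (110648)^(1/3) = 48.0080 mm

48.0 mm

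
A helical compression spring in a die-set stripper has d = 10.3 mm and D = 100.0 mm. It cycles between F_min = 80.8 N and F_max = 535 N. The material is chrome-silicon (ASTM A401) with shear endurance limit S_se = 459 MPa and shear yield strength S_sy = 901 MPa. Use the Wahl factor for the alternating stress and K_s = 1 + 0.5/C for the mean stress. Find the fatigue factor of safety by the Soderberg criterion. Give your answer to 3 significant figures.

4.62

C = D/d = 100.0/10.3 = 9.7087; K_W = (4C−1)/(4C−4)+0.615/C = 1.1495; K_s = 1+0.5/C = 1.0515
F_a = (F_max−F_min)/2 = 227.1 N; F_m = (F_max+F_min)/2 = 307.9 N
τ_a = K_W·8F_aD/(πd³) = 1.1495 × 52.923 = 60.833 MPa
τ_m = K_s·8F_mD/(πd³) = 1.0515 × 71.753 = 75.448 MPa
Soderberg: 1/n_f = τ_a/S_se + τ_m/S_sy = 60.833/459 + 75.448/901 = 0.13253 + 0.08374 = 0.21627
n_f = 1/0.21627 = 4.624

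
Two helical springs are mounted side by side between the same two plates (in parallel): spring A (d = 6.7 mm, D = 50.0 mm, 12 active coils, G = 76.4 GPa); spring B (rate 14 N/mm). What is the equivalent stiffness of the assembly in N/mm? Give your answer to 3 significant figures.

26.8 N/mm

k_A = Gd⁴/(8D³N_a) = (76.4×10³)(6.7⁴)/(8·50.0³·12) = 12.83 N/mm
Parallel: k_eq = 12.83 + 14 = 26.83 N/mm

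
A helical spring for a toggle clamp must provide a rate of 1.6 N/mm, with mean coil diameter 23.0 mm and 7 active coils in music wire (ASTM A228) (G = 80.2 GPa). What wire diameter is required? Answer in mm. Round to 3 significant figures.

d = (8D³N_a·k / G)^(1/4) = (8·23.0³·7·1.6 / (80.2×10³))^0.25
  = (13.593)^0.25 = 1.9201 mm

1.92 mm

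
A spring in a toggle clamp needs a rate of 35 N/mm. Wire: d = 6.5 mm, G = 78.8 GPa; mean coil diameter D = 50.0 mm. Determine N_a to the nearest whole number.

4

N_a = Gd⁴/(8D³k) = (78.8×10³ × 6.5⁴)/(8 × 50.0³ × 35)
    = 1.40663e+08 / 3.5e+07 = 4.019 → 4 coils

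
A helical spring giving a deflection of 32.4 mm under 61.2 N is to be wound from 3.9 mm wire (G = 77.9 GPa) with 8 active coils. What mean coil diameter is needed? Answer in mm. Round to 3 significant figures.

Required rate k = F/δ = 61.2/32.4 = 1.8889 N/mm
D = (Gd⁴/(8N_a·k))^(1/3) = (77.9×10³·3.9⁴/(8·8·1.8889))^(1/3)
  = (149077)^(1/3) = 53.0237 mm

53.0 mm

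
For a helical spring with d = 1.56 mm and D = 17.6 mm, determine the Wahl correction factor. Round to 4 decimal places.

1.1275

C = D/d = 17.6/1.56 = 11.2821
K_W = (4C−1)/(4C−4) + 0.615/C = 44.128/41.128 + 0.0545 = 1.1275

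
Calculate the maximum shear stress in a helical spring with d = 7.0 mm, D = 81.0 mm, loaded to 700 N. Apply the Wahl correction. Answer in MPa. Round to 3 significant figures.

Spring index C = D/d = 81.0/7.0 = 11.5714
K_W = (4C−1)/(4C−4) + 0.615/C = 45.286/42.286 + 0.0531 = 1.1241
τ₀ = 8FD/(πd³) = 8·700·81.0/(π·7.0³) = 453600/1077.6 = 420.95 MPa
τ_max = K·τ₀ = 1.1241 × 420.95 = 473.19 MPa

473 MPa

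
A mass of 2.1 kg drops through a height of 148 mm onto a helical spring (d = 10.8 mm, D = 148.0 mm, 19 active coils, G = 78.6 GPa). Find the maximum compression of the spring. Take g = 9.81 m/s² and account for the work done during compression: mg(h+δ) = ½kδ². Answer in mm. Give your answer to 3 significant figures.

63.3 mm

k = Gd⁴/(8D³N_a) = (78.6×10³)(10.8⁴)/(8·148.0³·19) = 2.1701 N/mm
W = mg = 2.1 × 9.81 = 20.601 N
½kδ² − Wδ − Wh = 0 → δ = (W + √(W² + 2kWh))/k
δ = (20.601 + √(424.4 + 13233.3))/2.1701 = (20.601 + 116.87)/2.1701 = 63.345 mm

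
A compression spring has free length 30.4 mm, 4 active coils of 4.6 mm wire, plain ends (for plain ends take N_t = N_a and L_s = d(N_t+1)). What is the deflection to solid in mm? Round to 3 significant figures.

N_t = 4; L_s = 4.6·5 = 23 mm
δ_solid = L₀ − L_s = 30.4 − 23 = 7.4 mm

7.40 mm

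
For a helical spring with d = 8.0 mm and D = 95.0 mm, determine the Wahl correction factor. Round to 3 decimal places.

C = D/d = 95.0/8.0 = 11.8750
K_W = (4C−1)/(4C−4) + 0.615/C = 46.500/43.500 + 0.0518 = 1.1208

1.121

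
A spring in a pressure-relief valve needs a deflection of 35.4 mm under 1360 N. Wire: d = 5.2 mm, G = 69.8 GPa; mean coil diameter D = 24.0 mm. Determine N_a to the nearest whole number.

Required rate k = F/δ = 1360/35.4 = 38.418 N/mm
N_a = Gd⁴/(8D³k) = (69.8×10³ × 5.2⁴)/(8 × 24.0³ × 38.418)
    = 5.10351e+07 / 4.24873e+06 = 12.01 → 12 coils

12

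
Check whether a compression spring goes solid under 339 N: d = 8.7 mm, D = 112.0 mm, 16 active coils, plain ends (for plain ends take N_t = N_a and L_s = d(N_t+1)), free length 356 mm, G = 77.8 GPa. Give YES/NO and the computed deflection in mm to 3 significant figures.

NO, δ = 137 mm

k = Gd⁴/(8D³N_a) = (77.8×10³)(8.7⁴)/(8·112.0³·16) = 2.4785 N/mm
N_t = 16; L_s = 8.7·17 = 147.9 mm; δ_solid = L₀ − L_s = 356 − 147.9 = 208.1 mm
δ = F/k = 339/2.4785 = 136.78 mm
δ < δ_solid → spring does not go solid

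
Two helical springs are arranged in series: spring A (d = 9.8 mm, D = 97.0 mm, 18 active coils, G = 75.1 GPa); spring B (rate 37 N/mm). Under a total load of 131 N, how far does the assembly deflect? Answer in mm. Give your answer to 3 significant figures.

28.4 mm

k_A = Gd⁴/(8D³N_a) = (75.1×10³)(9.8⁴)/(8·97.0³·18) = 5.2707 N/mm
Series: 1/k_eq = 1/5.2707 + 1/37 = 0.21676; k_eq = 4.6135 N/mm
δ = F/k_eq = 131/4.6135 = 28.395 mm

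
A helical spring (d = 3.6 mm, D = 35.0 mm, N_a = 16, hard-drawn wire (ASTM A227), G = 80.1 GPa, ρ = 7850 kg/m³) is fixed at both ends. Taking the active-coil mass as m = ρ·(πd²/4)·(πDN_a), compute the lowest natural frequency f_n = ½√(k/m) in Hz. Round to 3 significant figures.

66.0 Hz

k = Gd⁴/(8D³N_a) = (80.1×10³)(3.6⁴)/(8·35.0³·16) = 2.4515 N/mm = 2451.5 N/m
Wire length L = πDN_a = π·35.0·16 = 1759.3 mm
m = ρ·(πd²/4)·L = 7850 × 10.179×10⁻⁶ m² × 1.7593 m = 0.14057 kg
f_n = ½√(k/m) = 0.5·√(2451.5/0.14057) = 0.5·√(17439) = 66.029 Hz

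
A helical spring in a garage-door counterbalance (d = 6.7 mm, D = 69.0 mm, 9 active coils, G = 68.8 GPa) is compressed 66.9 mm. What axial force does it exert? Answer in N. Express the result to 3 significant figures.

k = Gd⁴/(8D³N_a) = (68.8×10³)(6.7⁴)/(8·69.0³·9) = 5.8615 N/mm
F = k·δ = 5.8615 × 66.9 = 392.13 N

392 N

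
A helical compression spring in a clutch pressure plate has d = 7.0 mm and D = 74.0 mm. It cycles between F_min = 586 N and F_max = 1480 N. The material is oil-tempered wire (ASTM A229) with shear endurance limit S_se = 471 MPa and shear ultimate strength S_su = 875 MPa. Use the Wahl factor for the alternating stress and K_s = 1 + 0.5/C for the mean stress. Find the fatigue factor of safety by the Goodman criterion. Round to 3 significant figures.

C = D/d = 74.0/7.0 = 10.5714; K_W = (4C−1)/(4C−4)+0.615/C = 1.1365; K_s = 1+0.5/C = 1.0473
F_a = (F_max−F_min)/2 = 447 N; F_m = (F_max+F_min)/2 = 1033 N
τ_a = K_W·8F_aD/(πd³) = 1.1365 × 245.58 = 279.11 MPa
τ_m = K_s·8F_mD/(πd³) = 1.0473 × 567.52 = 594.36 MPa
Goodman: 1/n_f = τ_a/S_se + τ_m/S_su = 279.11/471 + 594.36/875 = 0.59258 + 0.67927 = 1.2718
n_f = 1/1.2718 = 0.7863

0.786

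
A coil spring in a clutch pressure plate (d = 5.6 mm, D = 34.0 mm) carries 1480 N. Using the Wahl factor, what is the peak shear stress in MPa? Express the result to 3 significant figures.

911 MPa

Spring index C = D/d = 34.0/5.6 = 6.0714
K_W = (4C−1)/(4C−4) + 0.615/C = 23.286/20.286 + 0.1013 = 1.2492
τ₀ = 8FD/(πd³) = 8·1480·34.0/(π·5.6³) = 402560/551.71 = 729.65 MPa
τ_max = K·τ₀ = 1.2492 × 729.65 = 911.47 MPa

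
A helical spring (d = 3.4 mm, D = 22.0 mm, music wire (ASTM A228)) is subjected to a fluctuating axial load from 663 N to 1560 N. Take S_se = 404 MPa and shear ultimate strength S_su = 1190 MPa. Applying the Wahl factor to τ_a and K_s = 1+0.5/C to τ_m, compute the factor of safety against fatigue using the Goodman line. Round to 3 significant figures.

C = D/d = 22.0/3.4 = 6.4706; K_W = (4C−1)/(4C−4)+0.615/C = 1.2321; K_s = 1+0.5/C = 1.0773
F_a = (F_max−F_min)/2 = 448.5 N; F_m = (F_max+F_min)/2 = 1111.5 N
τ_a = K_W·8F_aD/(πd³) = 1.2321 × 639.28 = 787.68 MPa
τ_m = K_s·8F_mD/(πd³) = 1.0773 × 1584.3 = 1706.7 MPa
Goodman: 1/n_f = τ_a/S_se + τ_m/S_su = 787.68/404 + 1706.7/1190 = 1.94970 + 1.43421 = 3.3839
n_f = 1/3.3839 = 0.2955

0.296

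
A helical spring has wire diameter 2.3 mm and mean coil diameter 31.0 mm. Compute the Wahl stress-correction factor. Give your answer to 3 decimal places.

C = D/d = 31.0/2.3 = 13.4783
K_W = (4C−1)/(4C−4) + 0.615/C = 52.913/49.913 + 0.0456 = 1.1057

1.106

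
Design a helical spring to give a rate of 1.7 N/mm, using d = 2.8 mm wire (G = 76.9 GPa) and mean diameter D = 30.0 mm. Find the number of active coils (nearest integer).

N_a = Gd⁴/(8D³k) = (76.9×10³ × 2.8⁴)/(8 × 30.0³ × 1.7)
    = 4.7267e+06 / 367200 = 12.87 → 13 coils

13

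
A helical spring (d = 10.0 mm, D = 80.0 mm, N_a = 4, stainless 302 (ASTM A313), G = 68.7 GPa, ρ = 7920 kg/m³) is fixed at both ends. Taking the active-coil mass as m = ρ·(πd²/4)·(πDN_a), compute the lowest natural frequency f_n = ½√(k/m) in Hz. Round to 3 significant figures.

k = Gd⁴/(8D³N_a) = (68.7×10³)(10.0⁴)/(8·80.0³·4) = 41.931 N/mm = 41931 N/m
Wire length L = πDN_a = π·80.0·4 = 1005.3 mm
m = ρ·(πd²/4)·L = 7920 × 78.54×10⁻⁶ m² × 1.0053 m = 0.62534 kg
f_n = ½√(k/m) = 0.5·√(41931/0.62534) = 0.5·√(67054) = 129.47 Hz

129 Hz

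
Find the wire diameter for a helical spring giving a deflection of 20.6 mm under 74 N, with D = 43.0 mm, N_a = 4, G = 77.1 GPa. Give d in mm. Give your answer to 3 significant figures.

Required rate k = F/δ = 74/20.6 = 3.5922 N/mm
d = (8D³N_a·k / G)^(1/4) = (8·43.0³·4·3.5922 / (77.1×10³))^0.25
  = (118.54)^0.25 = 3.2996 mm

3.30 mm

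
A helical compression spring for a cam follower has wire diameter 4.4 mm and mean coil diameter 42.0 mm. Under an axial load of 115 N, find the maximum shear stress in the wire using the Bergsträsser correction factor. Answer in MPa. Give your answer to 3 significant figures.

Spring index C = D/d = 42.0/4.4 = 9.5455
K_B = (4C+2)/(4C−3) = 40.182/35.182 = 1.1421
τ₀ = 8FD/(πd³) = 8·115·42.0/(π·4.4³) = 38640/267.61 = 144.39 MPa
τ_max = K·τ₀ = 1.1421 × 144.39 = 164.91 MPa

165 MPa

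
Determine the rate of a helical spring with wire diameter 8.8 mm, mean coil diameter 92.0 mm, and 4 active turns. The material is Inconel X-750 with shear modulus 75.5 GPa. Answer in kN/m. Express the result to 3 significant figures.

k = Gd⁴/(8D³N_a) = (75.5×10³ × 8.8⁴) / (8 × 92.0³ × 4)
  = 4.5277e+08 / 2.4918e+07 = 18.17 N/mm

18.2 kN/m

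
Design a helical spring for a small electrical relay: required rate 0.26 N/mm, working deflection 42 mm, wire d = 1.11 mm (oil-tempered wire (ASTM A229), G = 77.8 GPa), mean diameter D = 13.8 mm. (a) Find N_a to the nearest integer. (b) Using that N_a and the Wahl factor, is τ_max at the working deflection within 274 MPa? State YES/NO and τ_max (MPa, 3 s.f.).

(a) 22 coils; (b) NO, τ_max = 307 MPa

N_a = Gd⁴/(8D³k) = (77.8×10³)(1.11⁴)/(8·13.8³·0.26) = 21.61 → N_a = 22
Actual rate k = Gd⁴/(8D³·22) = 0.25534 N/mm
Working load F = kδ = 0.25534·42 = 10.724 N
C = 13.8/1.11 = 12.4324; K_W = (4C−1)/(4C−4)+0.615/C = 1.1151
τ_max = K_W·8FD/(πd³) = 1.1151·275.56 = 307.27 MPa
τ_max > 274 MPa → exceeds allowable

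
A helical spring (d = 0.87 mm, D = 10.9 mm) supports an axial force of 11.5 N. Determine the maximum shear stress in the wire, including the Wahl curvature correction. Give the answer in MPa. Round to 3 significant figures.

Spring index C = D/d = 10.9/0.87 = 12.5287
K_W = (4C−1)/(4C−4) + 0.615/C = 49.115/46.115 + 0.0491 = 1.1141
τ₀ = 8FD/(πd³) = 8·11.5·10.9/(π·0.87³) = 1002.8/2.0687 = 484.74 MPa
τ_max = K·τ₀ = 1.1141 × 484.74 = 540.07 MPa

540 MPa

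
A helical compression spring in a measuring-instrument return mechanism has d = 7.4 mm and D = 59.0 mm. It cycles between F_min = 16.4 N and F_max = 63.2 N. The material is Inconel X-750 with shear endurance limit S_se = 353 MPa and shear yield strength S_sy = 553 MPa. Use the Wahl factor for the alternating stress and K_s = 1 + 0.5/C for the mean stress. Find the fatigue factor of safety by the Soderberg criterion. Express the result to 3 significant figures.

17.4

C = D/d = 59.0/7.4 = 7.9730; K_W = (4C−1)/(4C−4)+0.615/C = 1.1847; K_s = 1+0.5/C = 1.0627
F_a = (F_max−F_min)/2 = 23.4 N; F_m = (F_max+F_min)/2 = 39.8 N
τ_a = K_W·8F_aD/(πd³) = 1.1847 × 8.6759 = 10.278 MPa
τ_m = K_s·8F_mD/(πd³) = 1.0627 × 14.756 = 15.682 MPa
Soderberg: 1/n_f = τ_a/S_se + τ_m/S_sy = 10.278/353 + 15.682/553 = 0.02912 + 0.02836 = 0.057475
n_f = 1/0.057475 = 17.4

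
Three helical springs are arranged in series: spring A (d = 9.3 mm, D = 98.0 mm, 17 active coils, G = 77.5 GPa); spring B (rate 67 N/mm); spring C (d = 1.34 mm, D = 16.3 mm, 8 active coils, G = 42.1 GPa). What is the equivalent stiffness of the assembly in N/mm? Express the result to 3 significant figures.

k_A = Gd⁴/(8D³N_a) = (77.5×10³)(9.3⁴)/(8·98.0³·17) = 4.5291 N/mm
k_C = Gd⁴/(8D³N_a) = (42.1×10³)(1.34⁴)/(8·16.3³·8) = 0.48973 N/mm
Series: 1/k_eq = 1/4.5291 + 1/67 + 1/0.48973 = 2.2777; k_eq = 0.43905 N/mm

0.439 N/mm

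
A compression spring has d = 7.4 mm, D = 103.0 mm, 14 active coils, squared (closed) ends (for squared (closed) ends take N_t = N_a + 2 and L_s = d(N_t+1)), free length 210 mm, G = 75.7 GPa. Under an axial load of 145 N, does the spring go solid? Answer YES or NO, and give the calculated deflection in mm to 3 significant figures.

NO, δ = 78.2 mm

k = Gd⁴/(8D³N_a) = (75.7×10³)(7.4⁴)/(8·103.0³·14) = 1.8548 N/mm
N_t = 16; L_s = 7.4·17 = 125.8 mm; δ_solid = L₀ − L_s = 210 − 125.8 = 84.2 mm
δ = F/k = 145/1.8548 = 78.176 mm
δ < δ_solid → spring does not go solid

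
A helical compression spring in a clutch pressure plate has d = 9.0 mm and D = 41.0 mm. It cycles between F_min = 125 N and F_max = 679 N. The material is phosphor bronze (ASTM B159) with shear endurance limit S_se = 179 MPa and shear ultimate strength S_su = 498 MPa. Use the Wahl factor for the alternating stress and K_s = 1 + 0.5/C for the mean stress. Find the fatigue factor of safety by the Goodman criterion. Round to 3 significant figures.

2.34

C = D/d = 41.0/9.0 = 4.5556; K_W = (4C−1)/(4C−4)+0.615/C = 1.3459; K_s = 1+0.5/C = 1.1098
F_a = (F_max−F_min)/2 = 277 N; F_m = (F_max+F_min)/2 = 402 N
τ_a = K_W·8F_aD/(πd³) = 1.3459 × 39.671 = 53.395 MPa
τ_m = K_s·8F_mD/(πd³) = 1.1098 × 57.573 = 63.893 MPa
Goodman: 1/n_f = τ_a/S_se + τ_m/S_su = 53.395/179 + 63.893/498 = 0.29830 + 0.12830 = 0.42659
n_f = 1/0.42659 = 2.344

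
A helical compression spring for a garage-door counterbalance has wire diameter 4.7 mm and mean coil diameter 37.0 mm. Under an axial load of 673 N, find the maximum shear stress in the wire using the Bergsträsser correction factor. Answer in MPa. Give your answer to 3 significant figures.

718 MPa

Spring index C = D/d = 37.0/4.7 = 7.8723
K_B = (4C+2)/(4C−3) = 33.489/28.489 = 1.1755
τ₀ = 8FD/(πd³) = 8·673·37.0/(π·4.7³) = 199208/326.17 = 610.75 MPa
τ_max = K·τ₀ = 1.1755 × 610.75 = 717.94 MPa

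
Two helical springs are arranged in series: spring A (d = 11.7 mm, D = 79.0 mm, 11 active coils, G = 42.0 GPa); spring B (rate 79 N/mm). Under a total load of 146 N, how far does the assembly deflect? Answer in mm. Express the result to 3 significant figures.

9.90 mm

k_A = Gd⁴/(8D³N_a) = (42.0×10³)(11.7⁴)/(8·79.0³·11) = 18.14 N/mm
Series: 1/k_eq = 1/18.14 + 1/79 = 0.067786; k_eq = 14.752 N/mm
δ = F/k_eq = 146/14.752 = 9.8968 mm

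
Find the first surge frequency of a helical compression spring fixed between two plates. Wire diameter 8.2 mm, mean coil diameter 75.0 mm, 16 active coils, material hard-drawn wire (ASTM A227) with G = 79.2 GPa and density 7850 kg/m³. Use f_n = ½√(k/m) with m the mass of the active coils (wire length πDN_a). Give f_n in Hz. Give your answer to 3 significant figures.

32.6 Hz

k = Gd⁴/(8D³N_a) = (79.2×10³)(8.2⁴)/(8·75.0³·16) = 6.6311 N/mm = 6631.1 N/m
Wire length L = πDN_a = π·75.0·16 = 3769.9 mm
m = ρ·(πd²/4)·L = 7850 × 52.81×10⁻⁶ m² × 3.7699 m = 1.5629 kg
f_n = ½√(k/m) = 0.5·√(6631.1/1.5629) = 0.5·√(4243) = 32.569 Hz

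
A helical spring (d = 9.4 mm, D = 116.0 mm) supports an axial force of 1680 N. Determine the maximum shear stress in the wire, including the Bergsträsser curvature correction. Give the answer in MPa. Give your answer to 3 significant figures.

662 MPa

Spring index C = D/d = 116.0/9.4 = 12.3404
K_B = (4C+2)/(4C−3) = 51.362/46.362 = 1.1078
τ₀ = 8FD/(πd³) = 8·1680·116.0/(π·9.4³) = 1.55904e+06/2609.4 = 597.48 MPa
τ_max = K·τ₀ = 1.1078 × 597.48 = 661.92 MPa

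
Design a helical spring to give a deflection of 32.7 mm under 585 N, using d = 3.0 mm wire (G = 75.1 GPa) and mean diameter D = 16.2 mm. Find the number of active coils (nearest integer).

Required rate k = F/δ = 585/32.7 = 17.89 N/mm
N_a = Gd⁴/(8D³k) = (75.1×10³ × 3.0⁴)/(8 × 16.2³ × 17.89)
    = 6.0831e+06 / 608476 = 9.997 → 10 coils

10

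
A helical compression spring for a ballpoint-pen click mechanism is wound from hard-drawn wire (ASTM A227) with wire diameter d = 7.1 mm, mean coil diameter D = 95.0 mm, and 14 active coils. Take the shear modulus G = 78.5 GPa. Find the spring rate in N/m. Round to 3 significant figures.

k = Gd⁴/(8D³N_a) = (78.5×10³ × 7.1⁴) / (8 × 95.0³ × 14)
  = 1.99482e+08 / 9.6026e+07 = 2.0774 N/mm = 2077.4 N/m

2080 N/m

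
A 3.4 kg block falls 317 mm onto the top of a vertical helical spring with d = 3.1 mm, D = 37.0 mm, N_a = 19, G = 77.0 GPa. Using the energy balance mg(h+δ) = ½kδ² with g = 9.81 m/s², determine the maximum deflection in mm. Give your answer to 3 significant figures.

k = Gd⁴/(8D³N_a) = (77.0×10³)(3.1⁴)/(8·37.0³·19) = 0.92361 N/mm
W = mg = 3.4 × 9.81 = 33.354 N
½kδ² − Wδ − Wh = 0 → δ = (W + √(W² + 2kWh))/k
δ = (33.354 + √(1112.5 + 19531.1))/0.92361 = (33.354 + 143.68)/0.92361 = 191.67 mm

192 mm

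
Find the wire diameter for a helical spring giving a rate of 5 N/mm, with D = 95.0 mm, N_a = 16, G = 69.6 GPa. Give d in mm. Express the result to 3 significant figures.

d = (8D³N_a·k / G)^(1/4) = (8·95.0³·16·5 / (69.6×10³))^0.25
  = (7883.9)^0.25 = 9.4229 mm

9.42 mm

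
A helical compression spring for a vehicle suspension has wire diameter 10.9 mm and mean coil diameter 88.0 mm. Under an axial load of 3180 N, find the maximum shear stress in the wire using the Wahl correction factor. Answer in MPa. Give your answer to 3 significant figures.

651 MPa

Spring index C = D/d = 88.0/10.9 = 8.0734
K_W = (4C−1)/(4C−4) + 0.615/C = 31.294/28.294 + 0.0762 = 1.1822
τ₀ = 8FD/(πd³) = 8·3180·88.0/(π·10.9³) = 2.23872e+06/4068.5 = 550.26 MPa
τ_max = K·τ₀ = 1.1822 × 550.26 = 650.53 MPa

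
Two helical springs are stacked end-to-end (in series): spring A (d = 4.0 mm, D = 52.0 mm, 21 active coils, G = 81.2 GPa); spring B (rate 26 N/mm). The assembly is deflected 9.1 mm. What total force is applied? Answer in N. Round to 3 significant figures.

k_A = Gd⁴/(8D³N_a) = (81.2×10³)(4.0⁴)/(8·52.0³·21) = 0.87999 N/mm
Series: 1/k_eq = 1/0.87999 + 1/26 = 1.1748; k_eq = 0.85118 N/mm
F = k_eq·δ = 0.85118·9.1 = 7.7457 N

7.75 N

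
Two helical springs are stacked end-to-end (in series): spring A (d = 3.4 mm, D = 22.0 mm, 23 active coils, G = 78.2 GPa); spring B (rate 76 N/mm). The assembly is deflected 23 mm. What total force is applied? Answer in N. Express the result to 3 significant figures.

k_A = Gd⁴/(8D³N_a) = (78.2×10³)(3.4⁴)/(8·22.0³·23) = 5.3338 N/mm
Series: 1/k_eq = 1/5.3338 + 1/76 = 0.20064; k_eq = 4.984 N/mm
F = k_eq·δ = 4.984·23 = 114.63 N

115 N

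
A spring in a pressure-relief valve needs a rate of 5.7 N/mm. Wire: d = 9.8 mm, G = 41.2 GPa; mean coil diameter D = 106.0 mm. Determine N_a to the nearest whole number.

7

N_a = Gd⁴/(8D³k) = (41.2×10³ × 9.8⁴)/(8 × 106.0³ × 5.7)
    = 3.80016e+08 / 5.43103e+07 = 6.997 → 7 coils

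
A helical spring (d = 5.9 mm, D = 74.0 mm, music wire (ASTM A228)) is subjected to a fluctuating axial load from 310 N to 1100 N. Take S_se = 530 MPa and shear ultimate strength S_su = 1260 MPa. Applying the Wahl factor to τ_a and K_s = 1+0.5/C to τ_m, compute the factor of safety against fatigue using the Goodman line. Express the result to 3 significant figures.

C = D/d = 74.0/5.9 = 12.5424; K_W = (4C−1)/(4C−4)+0.615/C = 1.1140; K_s = 1+0.5/C = 1.0399
F_a = (F_max−F_min)/2 = 395 N; F_m = (F_max+F_min)/2 = 705 N
τ_a = K_W·8F_aD/(πd³) = 1.1140 × 362.42 = 403.74 MPa
τ_m = K_s·8F_mD/(πd³) = 1.0399 × 646.85 = 672.64 MPa
Goodman: 1/n_f = τ_a/S_se + τ_m/S_su = 403.74/530 + 672.64/1260 = 0.76178 + 0.53384 = 1.2956
n_f = 1/1.2956 = 0.7718

0.772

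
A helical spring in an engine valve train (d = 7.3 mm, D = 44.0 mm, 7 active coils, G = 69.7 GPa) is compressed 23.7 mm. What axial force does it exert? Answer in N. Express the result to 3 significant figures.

983 N

k = Gd⁴/(8D³N_a) = (69.7×10³)(7.3⁴)/(8·44.0³·7) = 41.493 N/mm
F = k·δ = 41.493 × 23.7 = 983.39 N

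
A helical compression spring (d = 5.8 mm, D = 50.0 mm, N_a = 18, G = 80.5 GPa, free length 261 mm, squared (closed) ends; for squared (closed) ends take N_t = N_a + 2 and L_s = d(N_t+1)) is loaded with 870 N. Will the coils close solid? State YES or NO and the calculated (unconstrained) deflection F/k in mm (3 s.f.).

k = Gd⁴/(8D³N_a) = (80.5×10³)(5.8⁴)/(8·50.0³·18) = 5.061 N/mm
N_t = 20; L_s = 5.8·21 = 121.8 mm; δ_solid = L₀ − L_s = 261 − 121.8 = 139.2 mm
δ = F/k = 870/5.061 = 171.9 mm
δ ≥ δ_solid → spring goes solid

YES, δ = 172 mm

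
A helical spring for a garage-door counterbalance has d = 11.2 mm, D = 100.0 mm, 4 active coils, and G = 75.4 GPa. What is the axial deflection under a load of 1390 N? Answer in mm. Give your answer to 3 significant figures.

37.5 mm

k = Gd⁴/(8D³N_a) = (75.4×10³)(11.2⁴)/(8·100.0³·4) = 37.076 N/mm
δ = F/k = 1390 / 37.076 = 37.491 mm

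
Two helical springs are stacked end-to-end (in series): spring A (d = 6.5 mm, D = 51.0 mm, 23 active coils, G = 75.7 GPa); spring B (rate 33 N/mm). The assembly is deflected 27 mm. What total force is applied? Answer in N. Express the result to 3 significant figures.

k_A = Gd⁴/(8D³N_a) = (75.7×10³)(6.5⁴)/(8·51.0³·23) = 5.5363 N/mm
Series: 1/k_eq = 1/5.5363 + 1/33 = 0.21093; k_eq = 4.7409 N/mm
F = k_eq·δ = 4.7409·27 = 128.01 N

128 N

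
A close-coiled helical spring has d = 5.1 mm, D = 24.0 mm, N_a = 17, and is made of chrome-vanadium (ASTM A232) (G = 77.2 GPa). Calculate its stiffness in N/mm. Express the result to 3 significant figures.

k = Gd⁴/(8D³N_a) = (77.2×10³ × 5.1⁴) / (8 × 24.0³ × 17)
  = 5.22274e+07 / 1.88006e+06 = 27.78 N/mm

27.8 N/mm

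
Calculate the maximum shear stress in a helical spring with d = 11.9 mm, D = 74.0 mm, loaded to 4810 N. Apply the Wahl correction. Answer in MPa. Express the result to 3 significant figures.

668 MPa

Spring index C = D/d = 74.0/11.9 = 6.2185
K_W = (4C−1)/(4C−4) + 0.615/C = 23.874/20.874 + 0.0989 = 1.2426
τ₀ = 8FD/(πd³) = 8·4810·74.0/(π·11.9³) = 2.84752e+06/5294.1 = 537.87 MPa
τ_max = K·τ₀ = 1.2426 × 537.87 = 668.37 MPa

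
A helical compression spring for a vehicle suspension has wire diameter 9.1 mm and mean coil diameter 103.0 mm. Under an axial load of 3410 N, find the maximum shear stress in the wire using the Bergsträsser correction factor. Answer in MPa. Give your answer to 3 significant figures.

1330 MPa

Spring index C = D/d = 103.0/9.1 = 11.3187
K_B = (4C+2)/(4C−3) = 47.275/42.275 = 1.1183
τ₀ = 8FD/(πd³) = 8·3410·103.0/(π·9.1³) = 2.80984e+06/2367.4 = 1186.9 MPa
τ_max = K·τ₀ = 1.1183 × 1186.9 = 1327.3 MPa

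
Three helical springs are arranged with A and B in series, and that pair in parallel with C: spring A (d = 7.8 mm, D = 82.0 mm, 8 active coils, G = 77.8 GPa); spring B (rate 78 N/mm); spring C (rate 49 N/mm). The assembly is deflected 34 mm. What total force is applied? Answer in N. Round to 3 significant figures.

k_A = Gd⁴/(8D³N_a) = (77.8×10³)(7.8⁴)/(8·82.0³·8) = 8.1609 N/mm
Springs A,B series: k_AB = 1/(1/8.1609+1/78) = 7.3879 N/mm; parallel with C: k_eq = 7.3879+49 = 56.388 N/mm
F = k_eq·δ = 56.388·34 = 1917.2 N

1920 N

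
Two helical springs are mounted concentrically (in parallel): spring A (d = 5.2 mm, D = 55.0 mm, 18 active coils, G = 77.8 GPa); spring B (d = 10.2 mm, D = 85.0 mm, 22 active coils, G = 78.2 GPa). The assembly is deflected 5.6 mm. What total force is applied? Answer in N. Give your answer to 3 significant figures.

k_A = Gd⁴/(8D³N_a) = (77.8×10³)(5.2⁴)/(8·55.0³·18) = 2.3743 N/mm
k_B = Gd⁴/(8D³N_a) = (78.2×10³)(10.2⁴)/(8·85.0³·22) = 7.8314 N/mm
Parallel: k_eq = 2.3743 + 7.8314 = 10.206 N/mm
F = k_eq·δ = 10.206·5.6 = 57.152 N

57.2 N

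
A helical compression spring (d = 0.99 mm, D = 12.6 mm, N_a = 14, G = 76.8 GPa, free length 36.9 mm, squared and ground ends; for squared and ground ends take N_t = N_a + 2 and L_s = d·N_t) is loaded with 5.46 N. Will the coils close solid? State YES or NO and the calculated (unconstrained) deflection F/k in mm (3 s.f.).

k = Gd⁴/(8D³N_a) = (76.8×10³)(0.99⁴)/(8·12.6³·14) = 0.32929 N/mm
N_t = 16; L_s = 0.99·16 = 15.84 mm; δ_solid = L₀ − L_s = 36.9 − 15.84 = 21.06 mm
δ = F/k = 5.46/0.32929 = 16.581 mm
δ < δ_solid → spring does not go solid

NO, δ = 16.6 mm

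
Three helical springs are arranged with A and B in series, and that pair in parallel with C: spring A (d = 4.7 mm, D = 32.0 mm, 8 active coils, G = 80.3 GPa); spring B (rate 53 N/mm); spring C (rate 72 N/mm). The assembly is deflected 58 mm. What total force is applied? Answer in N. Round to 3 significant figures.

k_A = Gd⁴/(8D³N_a) = (80.3×10³)(4.7⁴)/(8·32.0³·8) = 18.684 N/mm
Springs A,B series: k_AB = 1/(1/18.684+1/53) = 13.814 N/mm; parallel with C: k_eq = 13.814+72 = 85.814 N/mm
F = k_eq·δ = 85.814·58 = 4977.2 N

4980 N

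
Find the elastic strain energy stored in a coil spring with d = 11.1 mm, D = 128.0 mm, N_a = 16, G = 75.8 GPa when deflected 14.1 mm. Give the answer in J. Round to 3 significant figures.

0.426 J

k = Gd⁴/(8D³N_a) = (75.8×10³)(11.1⁴)/(8·128.0³·16) = 4.2867 N/mm
U = ½kδ² = 0.5 × 4.2867 × 14.1² = 426.12 N·mm = 0.42612 J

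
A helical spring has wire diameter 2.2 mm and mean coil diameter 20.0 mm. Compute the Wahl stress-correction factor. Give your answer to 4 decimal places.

C = D/d = 20.0/2.2 = 9.0909
K_W = (4C−1)/(4C−4) + 0.615/C = 35.364/32.364 + 0.0677 = 1.1603

1.1603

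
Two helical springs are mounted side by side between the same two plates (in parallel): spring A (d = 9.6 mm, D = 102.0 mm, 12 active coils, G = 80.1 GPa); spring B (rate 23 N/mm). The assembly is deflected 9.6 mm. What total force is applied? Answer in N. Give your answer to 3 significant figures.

k_A = Gd⁴/(8D³N_a) = (80.1×10³)(9.6⁴)/(8·102.0³·12) = 6.678 N/mm
Parallel: k_eq = 6.678 + 23 = 29.678 N/mm
F = k_eq·δ = 29.678·9.6 = 284.91 N

285 N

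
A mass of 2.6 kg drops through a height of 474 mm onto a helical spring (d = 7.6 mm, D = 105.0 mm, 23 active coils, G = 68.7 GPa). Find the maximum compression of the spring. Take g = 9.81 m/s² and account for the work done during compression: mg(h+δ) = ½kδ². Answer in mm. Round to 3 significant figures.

175 mm

k = Gd⁴/(8D³N_a) = (68.7×10³)(7.6⁴)/(8·105.0³·23) = 1.076 N/mm
W = mg = 2.6 × 9.81 = 25.506 N
½kδ² − Wδ − Wh = 0 → δ = (W + √(W² + 2kWh))/k
δ = (25.506 + √(650.56 + 26018.1))/1.076 = (25.506 + 163.31)/1.076 = 175.47 mm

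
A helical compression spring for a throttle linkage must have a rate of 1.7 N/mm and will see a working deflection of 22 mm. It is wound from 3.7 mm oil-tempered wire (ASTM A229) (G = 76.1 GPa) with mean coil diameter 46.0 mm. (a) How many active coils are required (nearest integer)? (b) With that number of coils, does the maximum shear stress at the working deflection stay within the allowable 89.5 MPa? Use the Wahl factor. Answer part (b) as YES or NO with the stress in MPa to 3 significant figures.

(a) 11 coils; (b) NO, τ_max = 94.5 MPa

N_a = Gd⁴/(8D³k) = (76.1×10³)(3.7⁴)/(8·46.0³·1.7) = 10.77 → N_a = 11
Actual rate k = Gd⁴/(8D³·11) = 1.6651 N/mm
Working load F = kδ = 1.6651·22 = 36.632 N
C = 46.0/3.7 = 12.4324; K_W = (4C−1)/(4C−4)+0.615/C = 1.1151
τ_max = K_W·8FD/(πd³) = 1.1151·84.713 = 94.461 MPa
τ_max > 89.5 MPa → exceeds allowable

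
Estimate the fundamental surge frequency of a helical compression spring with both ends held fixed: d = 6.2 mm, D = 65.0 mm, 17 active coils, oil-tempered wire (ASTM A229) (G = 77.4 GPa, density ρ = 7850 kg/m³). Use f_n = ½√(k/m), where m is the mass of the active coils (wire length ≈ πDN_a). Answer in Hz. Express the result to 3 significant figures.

k = Gd⁴/(8D³N_a) = (77.4×10³)(6.2⁴)/(8·65.0³·17) = 3.0622 N/mm = 3062.2 N/m
Wire length L = πDN_a = π·65.0·17 = 3471.5 mm
m = ρ·(πd²/4)·L = 7850 × 30.191×10⁻⁶ m² × 3.4715 m = 0.82273 kg
f_n = ½√(k/m) = 0.5·√(3062.2/0.82273) = 0.5·√(3722) = 30.504 Hz

30.5 Hz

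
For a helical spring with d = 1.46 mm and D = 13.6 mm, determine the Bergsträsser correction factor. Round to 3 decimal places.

1.146

C = D/d = 13.6/1.46 = 9.3151
K_B = (4C+2)/(4C−3) = 39.260/34.260 = 1.1459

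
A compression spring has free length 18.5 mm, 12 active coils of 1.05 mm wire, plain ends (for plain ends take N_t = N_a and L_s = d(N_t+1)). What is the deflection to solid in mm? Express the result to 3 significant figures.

4.85 mm

N_t = 12; L_s = 1.05·13 = 13.65 mm
δ_solid = L₀ − L_s = 18.5 − 13.65 = 4.85 mm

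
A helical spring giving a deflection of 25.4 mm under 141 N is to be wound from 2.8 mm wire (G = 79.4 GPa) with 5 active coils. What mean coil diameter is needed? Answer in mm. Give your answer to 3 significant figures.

28.0 mm

Required rate k = F/δ = 141/25.4 = 5.5512 N/mm
D = (Gd⁴/(8N_a·k))^(1/3) = (79.4×10³·2.8⁴/(8·5·5.5512))^(1/3)
  = (21979)^(1/3) = 28.0115 mm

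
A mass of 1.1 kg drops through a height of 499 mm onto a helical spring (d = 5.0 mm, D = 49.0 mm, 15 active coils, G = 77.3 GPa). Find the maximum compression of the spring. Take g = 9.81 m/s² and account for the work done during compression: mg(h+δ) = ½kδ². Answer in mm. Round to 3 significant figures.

k = Gd⁴/(8D³N_a) = (77.3×10³)(5.0⁴)/(8·49.0³·15) = 3.4221 N/mm
W = mg = 1.1 × 9.81 = 10.791 N
½kδ² − Wδ − Wh = 0 → δ = (W + √(W² + 2kWh))/k
δ = (10.791 + √(116.45 + 36853.8))/3.4221 = (10.791 + 192.28)/3.4221 = 59.34 mm

59.3 mm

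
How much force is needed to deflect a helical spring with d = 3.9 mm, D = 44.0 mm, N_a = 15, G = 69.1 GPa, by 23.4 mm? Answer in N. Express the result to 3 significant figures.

k = Gd⁴/(8D³N_a) = (69.1×10³)(3.9⁴)/(8·44.0³·15) = 1.5639 N/mm
F = k·δ = 1.5639 × 23.4 = 36.594 N

36.6 N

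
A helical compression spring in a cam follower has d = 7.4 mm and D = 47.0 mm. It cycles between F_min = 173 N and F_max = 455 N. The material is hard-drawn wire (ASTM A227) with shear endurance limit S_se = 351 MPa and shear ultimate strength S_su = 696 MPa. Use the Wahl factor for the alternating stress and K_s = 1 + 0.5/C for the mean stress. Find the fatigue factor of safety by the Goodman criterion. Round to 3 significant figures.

3.44

C = D/d = 47.0/7.4 = 6.3514; K_W = (4C−1)/(4C−4)+0.615/C = 1.2370; K_s = 1+0.5/C = 1.0787
F_a = (F_max−F_min)/2 = 141 N; F_m = (F_max+F_min)/2 = 314 N
τ_a = K_W·8F_aD/(πd³) = 1.2370 × 41.645 = 51.514 MPa
τ_m = K_s·8F_mD/(πd³) = 1.0787 × 92.741 = 100.04 MPa
Goodman: 1/n_f = τ_a/S_se + τ_m/S_su = 51.514/351 + 100.04/696 = 0.14676 + 0.14374 = 0.2905
n_f = 1/0.2905 = 3.442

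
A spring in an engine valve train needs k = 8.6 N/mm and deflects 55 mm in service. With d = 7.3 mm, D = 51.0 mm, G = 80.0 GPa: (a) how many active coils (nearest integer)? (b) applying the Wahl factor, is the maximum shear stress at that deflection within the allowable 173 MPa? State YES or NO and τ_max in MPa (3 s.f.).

N_a = Gd⁴/(8D³k) = (80.0×10³)(7.3⁴)/(8·51.0³·8.6) = 24.89 → N_a = 25
Actual rate k = Gd⁴/(8D³·25) = 8.5633 N/mm
Working load F = kδ = 8.5633·55 = 470.98 N
C = 51.0/7.3 = 6.9863; K_W = (4C−1)/(4C−4)+0.615/C = 1.2133
τ_max = K_W·8FD/(πd³) = 1.2133·157.23 = 190.77 MPa
τ_max > 173 MPa → exceeds allowable

(a) 25 coils; (b) NO, τ_max = 191 MPa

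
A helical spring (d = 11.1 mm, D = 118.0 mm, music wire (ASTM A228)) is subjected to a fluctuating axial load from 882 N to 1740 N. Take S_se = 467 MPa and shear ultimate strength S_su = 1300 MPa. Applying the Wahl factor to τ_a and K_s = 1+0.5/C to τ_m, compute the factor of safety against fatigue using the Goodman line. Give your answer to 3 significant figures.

2.17

C = D/d = 118.0/11.1 = 10.6306; K_W = (4C−1)/(4C−4)+0.615/C = 1.1357; K_s = 1+0.5/C = 1.0470
F_a = (F_max−F_min)/2 = 429 N; F_m = (F_max+F_min)/2 = 1311 N
τ_a = K_W·8F_aD/(πd³) = 1.1357 × 94.256 = 107.05 MPa
τ_m = K_s·8F_mD/(πd³) = 1.0470 × 288.04 = 301.59 MPa
Goodman: 1/n_f = τ_a/S_se + τ_m/S_su = 107.05/467 + 301.59/1300 = 0.22923 + 0.23199 = 0.46122
n_f = 1/0.46122 = 2.168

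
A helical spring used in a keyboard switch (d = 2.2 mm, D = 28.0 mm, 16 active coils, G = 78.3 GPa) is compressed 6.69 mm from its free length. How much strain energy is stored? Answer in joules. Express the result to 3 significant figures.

0.0146 J

k = Gd⁴/(8D³N_a) = (78.3×10³)(2.2⁴)/(8·28.0³·16) = 0.65278 N/mm
U = ½kδ² = 0.5 × 0.65278 × 6.69² = 14.608 N·mm = 0.014608 J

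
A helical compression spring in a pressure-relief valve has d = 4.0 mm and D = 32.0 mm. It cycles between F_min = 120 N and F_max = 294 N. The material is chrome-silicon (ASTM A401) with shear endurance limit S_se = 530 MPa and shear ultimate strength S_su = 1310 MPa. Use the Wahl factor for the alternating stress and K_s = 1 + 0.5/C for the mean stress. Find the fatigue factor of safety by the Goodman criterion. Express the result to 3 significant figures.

2.17

C = D/d = 32.0/4.0 = 8.0000; K_W = (4C−1)/(4C−4)+0.615/C = 1.1840; K_s = 1+0.5/C = 1.0625
F_a = (F_max−F_min)/2 = 87 N; F_m = (F_max+F_min)/2 = 207 N
τ_a = K_W·8F_aD/(πd³) = 1.1840 × 110.77 = 131.16 MPa
τ_m = K_s·8F_mD/(πd³) = 1.0625 × 263.56 = 280.03 MPa
Goodman: 1/n_f = τ_a/S_se + τ_m/S_su = 131.16/530 + 280.03/1310 = 0.24746 + 0.21377 = 0.46123
n_f = 1/0.46123 = 2.168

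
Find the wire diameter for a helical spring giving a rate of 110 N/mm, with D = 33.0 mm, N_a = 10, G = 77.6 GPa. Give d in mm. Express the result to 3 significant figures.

7.99 mm

d = (8D³N_a·k / G)^(1/4) = (8·33.0³·10·110 / (77.6×10³))^0.25
  = (4075.3)^0.25 = 7.9899 mm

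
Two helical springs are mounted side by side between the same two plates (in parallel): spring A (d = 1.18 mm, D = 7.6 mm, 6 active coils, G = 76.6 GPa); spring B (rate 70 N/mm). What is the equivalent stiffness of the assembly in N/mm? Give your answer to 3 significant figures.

k_A = Gd⁴/(8D³N_a) = (76.6×10³)(1.18⁴)/(8·7.6³·6) = 7.0481 N/mm
Parallel: k_eq = 7.0481 + 70 = 77.048 N/mm

77.0 N/mm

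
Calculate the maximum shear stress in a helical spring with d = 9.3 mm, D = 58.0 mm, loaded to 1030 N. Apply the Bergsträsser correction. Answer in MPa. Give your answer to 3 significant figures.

Spring index C = D/d = 58.0/9.3 = 6.2366
K_B = (4C+2)/(4C−3) = 26.946/21.946 = 1.2278
τ₀ = 8FD/(πd³) = 8·1030·58.0/(π·9.3³) = 477920/2527 = 189.13 MPa
τ_max = K·τ₀ = 1.2278 × 189.13 = 232.22 MPa

232 MPa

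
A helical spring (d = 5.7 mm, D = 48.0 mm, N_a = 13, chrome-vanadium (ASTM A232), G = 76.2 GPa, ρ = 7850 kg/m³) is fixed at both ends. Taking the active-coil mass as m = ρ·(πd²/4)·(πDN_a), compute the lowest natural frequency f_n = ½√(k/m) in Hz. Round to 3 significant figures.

k = Gd⁴/(8D³N_a) = (76.2×10³)(5.7⁴)/(8·48.0³·13) = 6.9935 N/mm = 6993.5 N/m
Wire length L = πDN_a = π·48.0·13 = 1960.4 mm
m = ρ·(πd²/4)·L = 7850 × 25.518×10⁻⁶ m² × 1.9604 m = 0.39268 kg
f_n = ½√(k/m) = 0.5·√(6993.5/0.39268) = 0.5·√(17810) = 66.726 Hz

66.7 Hz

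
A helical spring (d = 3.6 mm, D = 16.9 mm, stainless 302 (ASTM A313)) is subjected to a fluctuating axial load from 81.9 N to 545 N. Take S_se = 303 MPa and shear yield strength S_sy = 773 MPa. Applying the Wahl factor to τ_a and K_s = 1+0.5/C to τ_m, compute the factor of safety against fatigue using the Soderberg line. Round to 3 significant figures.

0.738

C = D/d = 16.9/3.6 = 4.6944; K_W = (4C−1)/(4C−4)+0.615/C = 1.3340; K_s = 1+0.5/C = 1.1065
F_a = (F_max−F_min)/2 = 231.55 N; F_m = (F_max+F_min)/2 = 313.45 N
τ_a = K_W·8F_aD/(πd³) = 1.3340 × 213.58 = 284.92 MPa
τ_m = K_s·8F_mD/(πd³) = 1.1065 × 289.13 = 319.92 MPa
Soderberg: 1/n_f = τ_a/S_se + τ_m/S_sy = 284.92/303 + 319.92/773 = 0.94033 + 0.41387 = 1.3542
n_f = 1/1.3542 = 0.7384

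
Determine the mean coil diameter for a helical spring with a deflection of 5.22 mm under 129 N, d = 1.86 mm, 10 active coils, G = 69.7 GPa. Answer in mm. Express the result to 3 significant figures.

7.50 mm

Required rate k = F/δ = 129/5.22 = 24.713 N/mm
D = (Gd⁴/(8N_a·k))^(1/3) = (69.7×10³·1.86⁴/(8·10·24.713))^(1/3)
  = (421.964)^(1/3) = 7.5005 mm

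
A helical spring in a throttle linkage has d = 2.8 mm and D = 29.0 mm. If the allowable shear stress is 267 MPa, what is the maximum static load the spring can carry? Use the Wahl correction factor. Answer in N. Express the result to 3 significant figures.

69.6 N

C = D/d = 29.0/2.8 = 10.3571
K_W = (4C−1)/(4C−4) + 0.615/C = 40.429/37.429 + 0.0594 = 1.1395
τ_max = K·8FD/(πd³) → F_max = τ_allow·πd³/(8DK)
F_max = 267·π·2.8³/(8·29.0·1.1395) = 18413/264.37 = 69.65 N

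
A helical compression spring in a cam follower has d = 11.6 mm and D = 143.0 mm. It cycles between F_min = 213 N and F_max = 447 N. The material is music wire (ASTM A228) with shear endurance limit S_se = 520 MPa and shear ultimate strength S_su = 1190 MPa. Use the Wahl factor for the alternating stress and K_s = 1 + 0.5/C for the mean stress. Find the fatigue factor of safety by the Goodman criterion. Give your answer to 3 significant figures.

C = D/d = 143.0/11.6 = 12.3276; K_W = (4C−1)/(4C−4)+0.615/C = 1.1161; K_s = 1+0.5/C = 1.0406
F_a = (F_max−F_min)/2 = 117 N; F_m = (F_max+F_min)/2 = 330 N
τ_a = K_W·8F_aD/(πd³) = 1.1161 × 27.295 = 30.464 MPa
τ_m = K_s·8F_mD/(πd³) = 1.0406 × 76.987 = 80.109 MPa
Goodman: 1/n_f = τ_a/S_se + τ_m/S_su = 30.464/520 + 80.109/1190 = 0.05859 + 0.06732 = 0.1259
n_f = 1/0.1259 = 7.943

7.94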